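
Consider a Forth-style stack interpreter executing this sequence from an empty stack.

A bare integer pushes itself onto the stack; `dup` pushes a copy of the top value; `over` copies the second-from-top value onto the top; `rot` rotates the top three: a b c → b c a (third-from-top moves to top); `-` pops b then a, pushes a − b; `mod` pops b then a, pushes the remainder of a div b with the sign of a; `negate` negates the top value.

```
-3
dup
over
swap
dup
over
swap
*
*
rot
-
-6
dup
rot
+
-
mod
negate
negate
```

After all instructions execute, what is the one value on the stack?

-3

-3     -> -3
dup    -> -3 -3
over   -> -3 -3 -3
swap   -> -3 -3 -3
dup    -> -3 -3 -3 -3
over   -> -3 -3 -3 -3 -3
swap   -> -3 -3 -3 -3 -3
*      -> -3 -3 -3 9
*      -> -3 -3 -27
rot    -> -3 -27 -3
-      -> -3 -24
-6     -> -3 -24 -6
dup    -> -3 -24 -6 -6
rot    -> -3 -6 -6 -24
+      -> -3 -6 -30
-      -> -3 24
mod    -> -3
negate -> 3
negate -> -3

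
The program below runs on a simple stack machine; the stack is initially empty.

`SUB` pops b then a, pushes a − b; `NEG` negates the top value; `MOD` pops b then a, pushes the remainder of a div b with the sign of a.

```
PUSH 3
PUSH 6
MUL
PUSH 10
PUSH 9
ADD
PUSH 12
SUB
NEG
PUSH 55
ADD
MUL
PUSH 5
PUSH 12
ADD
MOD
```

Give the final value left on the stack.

PUSH 3   3
PUSH 6   3 6
MUL      18
PUSH 10  18 10
PUSH 9   18 10 9
ADD      18 19
PUSH 12  18 19 12
SUB      18 7
NEG      18 -7
PUSH 55  18 -7 55
ADD      18 48
MUL      864
PUSH 5   864 5
PUSH 12  864 5 12
ADD      864 17
MOD      14

14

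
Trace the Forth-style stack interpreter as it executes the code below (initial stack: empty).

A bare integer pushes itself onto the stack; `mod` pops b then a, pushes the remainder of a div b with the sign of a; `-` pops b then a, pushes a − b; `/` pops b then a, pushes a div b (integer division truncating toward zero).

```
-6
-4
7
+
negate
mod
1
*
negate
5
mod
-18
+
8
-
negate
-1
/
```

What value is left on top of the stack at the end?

-6     : [-6]
-4     : [-6, -4]
7      : [-6, -4, 7]
+      : [-6, 3]
negate : [-6, -3]
mod    : [0]
1      : [0, 1]
*      : [0]
negate : [0]
5      : [0, 5]
mod    : [0]
-18    : [0, -18]
+      : [-18]
8      : [-18, 8]
-      : [-26]
negate : [26]
-1     : [26, -1]
/      : [-26]

-26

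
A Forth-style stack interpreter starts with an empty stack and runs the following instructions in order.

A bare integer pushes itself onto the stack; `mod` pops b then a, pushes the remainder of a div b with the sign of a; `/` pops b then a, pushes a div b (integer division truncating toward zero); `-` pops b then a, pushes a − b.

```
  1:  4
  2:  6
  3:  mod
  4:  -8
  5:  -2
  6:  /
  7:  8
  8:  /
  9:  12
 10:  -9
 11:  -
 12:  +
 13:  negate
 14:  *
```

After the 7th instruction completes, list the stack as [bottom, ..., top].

4   → 4
6   → 4 6
mod → 4
-8  → 4 -8
-2  → 4 -8 -2
/   → 4 4
8   → 4 4 8

[4, 4, 8]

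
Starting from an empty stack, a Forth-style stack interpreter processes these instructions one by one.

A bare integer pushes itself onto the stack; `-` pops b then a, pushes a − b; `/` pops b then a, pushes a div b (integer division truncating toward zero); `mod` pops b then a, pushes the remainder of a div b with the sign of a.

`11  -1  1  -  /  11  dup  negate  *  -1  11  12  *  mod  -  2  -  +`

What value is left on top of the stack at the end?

-127

11     : 11
-1     : 11 -1
1      : 11 -1 1
-      : 11 -2
/      : -5
11     : -5 11
dup    : -5 11 11
negate : -5 11 -11
*      : -5 -121
-1     : -5 -121 -1
11     : -5 -121 -1 11
12     : -5 -121 -1 11 12
*      : -5 -121 -1 132
mod    : -5 -121 -1
-      : -5 -120
2      : -5 -120 2
-      : -5 -122
+      : -127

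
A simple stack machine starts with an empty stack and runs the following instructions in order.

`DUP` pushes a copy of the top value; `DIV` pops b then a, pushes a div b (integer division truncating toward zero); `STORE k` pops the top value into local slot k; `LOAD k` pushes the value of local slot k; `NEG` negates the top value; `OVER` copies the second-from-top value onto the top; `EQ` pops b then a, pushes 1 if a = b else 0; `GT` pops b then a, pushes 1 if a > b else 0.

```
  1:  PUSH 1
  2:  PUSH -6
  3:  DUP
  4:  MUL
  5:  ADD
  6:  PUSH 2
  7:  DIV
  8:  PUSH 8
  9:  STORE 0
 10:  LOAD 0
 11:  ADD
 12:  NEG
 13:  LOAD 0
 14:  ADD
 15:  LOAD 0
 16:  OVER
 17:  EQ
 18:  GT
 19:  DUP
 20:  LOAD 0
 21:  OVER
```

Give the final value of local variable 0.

PUSH 1  → 1
PUSH -6 → 1 -6
DUP     → 1 -6 -6
MUL     → 1 36
ADD     → 37
PUSH 2  → 37 2
DIV     → 18
PUSH 8  → 18 8
STORE 0 → 18
LOAD 0  → 18 8
ADD     → 26
NEG     → -26
LOAD 0  → -26 8
ADD     → -18
LOAD 0  → -18 8
OVER    → -18 8 -18
EQ      → -18 0
GT      → 0
DUP     → 0 0
LOAD 0  → 0 0 8
OVER    → 0 0 8 0

8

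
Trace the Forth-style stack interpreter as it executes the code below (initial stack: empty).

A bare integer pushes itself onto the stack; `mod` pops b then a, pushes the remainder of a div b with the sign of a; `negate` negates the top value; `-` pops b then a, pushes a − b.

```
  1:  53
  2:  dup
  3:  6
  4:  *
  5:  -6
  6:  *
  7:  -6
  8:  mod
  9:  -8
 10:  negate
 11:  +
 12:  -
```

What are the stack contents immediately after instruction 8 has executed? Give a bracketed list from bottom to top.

[53, 0]

53  → 53
dup → 53 53
6   → 53 53 6
*   → 53 318
-6  → 53 318 -6
*   → 53 -1908
-6  → 53 -1908 -6
mod → 53 0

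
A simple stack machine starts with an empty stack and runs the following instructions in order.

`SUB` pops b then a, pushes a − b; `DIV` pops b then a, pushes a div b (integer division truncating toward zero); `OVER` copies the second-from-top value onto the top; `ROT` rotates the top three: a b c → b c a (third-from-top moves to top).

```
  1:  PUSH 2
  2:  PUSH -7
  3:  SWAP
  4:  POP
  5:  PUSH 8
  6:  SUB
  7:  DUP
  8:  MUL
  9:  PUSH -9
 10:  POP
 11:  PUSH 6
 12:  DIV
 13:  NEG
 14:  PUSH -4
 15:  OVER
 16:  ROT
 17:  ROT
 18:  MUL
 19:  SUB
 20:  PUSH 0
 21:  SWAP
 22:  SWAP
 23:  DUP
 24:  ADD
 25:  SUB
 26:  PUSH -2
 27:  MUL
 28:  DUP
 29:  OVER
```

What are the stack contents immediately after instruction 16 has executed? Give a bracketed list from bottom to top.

PUSH 2   [2]
PUSH -7  [2, -7]
SWAP     [-7, 2]
POP      [-7]
PUSH 8   [-7, 8]
SUB      [-15]
DUP      [-15, -15]
MUL      [225]
PUSH -9  [225, -9]
POP      [225]
PUSH 6   [225, 6]
DIV      [37]
NEG      [-37]
PUSH -4  [-37, -4]
OVER     [-37, -4, -37]
ROT      [-4, -37, -37]

[-4, -37, -37]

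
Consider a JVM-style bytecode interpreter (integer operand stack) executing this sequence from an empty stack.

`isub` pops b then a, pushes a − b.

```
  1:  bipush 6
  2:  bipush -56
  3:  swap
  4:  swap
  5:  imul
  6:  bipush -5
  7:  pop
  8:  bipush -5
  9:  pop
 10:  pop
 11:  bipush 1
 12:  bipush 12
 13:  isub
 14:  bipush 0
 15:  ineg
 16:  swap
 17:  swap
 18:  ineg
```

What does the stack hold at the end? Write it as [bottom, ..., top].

bipush 6    [6]
bipush -56  [6, -56]
swap        [-56, 6]
swap        [6, -56]
imul        [-336]
bipush -5   [-336, -5]
pop         [-336]
bipush -5   [-336, -5]
pop         [-336]
pop         []
bipush 1    [1]
bipush 12   [1, 12]
isub        [-11]
bipush 0    [-11, 0]
ineg        [-11, 0]
swap        [0, -11]
swap        [-11, 0]
ineg        [-11, 0]

[-11, 0]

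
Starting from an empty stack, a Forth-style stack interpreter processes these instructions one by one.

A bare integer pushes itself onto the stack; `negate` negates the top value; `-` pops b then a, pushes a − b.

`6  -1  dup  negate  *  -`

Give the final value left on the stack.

6       [6]
-1      [6, -1]
dup     [6, -1, -1]
negate  [6, -1, 1]
*       [6, -1]
-       [7]

7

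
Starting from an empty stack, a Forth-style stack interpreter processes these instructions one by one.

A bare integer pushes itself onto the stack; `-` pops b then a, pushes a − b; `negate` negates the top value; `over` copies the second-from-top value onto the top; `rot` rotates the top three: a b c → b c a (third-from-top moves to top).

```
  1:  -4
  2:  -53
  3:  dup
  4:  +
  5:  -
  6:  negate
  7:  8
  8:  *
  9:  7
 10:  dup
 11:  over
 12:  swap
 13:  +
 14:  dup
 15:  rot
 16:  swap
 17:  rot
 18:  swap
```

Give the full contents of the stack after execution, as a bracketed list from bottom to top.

-4     -> [-4]
-53    -> [-4, -53]
dup    -> [-4, -53, -53]
+      -> [-4, -106]
-      -> [102]
negate -> [-102]
8      -> [-102, 8]
*      -> [-816]
7      -> [-816, 7]
dup    -> [-816, 7, 7]
over   -> [-816, 7, 7, 7]
swap   -> [-816, 7, 7, 7]
+      -> [-816, 7, 14]
dup    -> [-816, 7, 14, 14]
rot    -> [-816, 14, 14, 7]
swap   -> [-816, 14, 7, 14]
rot    -> [-816, 7, 14, 14]
swap   -> [-816, 7, 14, 14]

[-816, 7, 14, 14]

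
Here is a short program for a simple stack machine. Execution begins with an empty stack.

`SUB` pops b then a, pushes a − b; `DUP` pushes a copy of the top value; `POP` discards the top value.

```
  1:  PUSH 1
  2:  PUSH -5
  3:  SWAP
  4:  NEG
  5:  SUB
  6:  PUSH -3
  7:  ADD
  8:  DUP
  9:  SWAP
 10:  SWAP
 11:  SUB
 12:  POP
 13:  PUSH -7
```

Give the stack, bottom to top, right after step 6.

[-4, -3]

PUSH 1  -> [1]
PUSH -5 -> [1, -5]
SWAP    -> [-5, 1]
NEG     -> [-5, -1]
SUB     -> [-4]
PUSH -3 -> [-4, -3]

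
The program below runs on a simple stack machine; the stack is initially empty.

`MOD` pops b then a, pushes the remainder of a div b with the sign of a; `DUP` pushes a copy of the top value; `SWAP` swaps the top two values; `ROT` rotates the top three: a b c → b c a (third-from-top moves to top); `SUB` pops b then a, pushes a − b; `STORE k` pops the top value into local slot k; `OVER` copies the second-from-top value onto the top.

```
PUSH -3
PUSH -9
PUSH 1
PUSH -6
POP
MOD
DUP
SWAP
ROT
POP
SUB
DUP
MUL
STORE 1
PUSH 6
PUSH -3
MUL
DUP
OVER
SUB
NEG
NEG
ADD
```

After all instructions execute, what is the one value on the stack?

PUSH -3 -> -3
PUSH -9 -> -3 -9
PUSH 1  -> -3 -9 1
PUSH -6 -> -3 -9 1 -6
POP     -> -3 -9 1
MOD     -> -3 0
DUP     -> -3 0 0
SWAP    -> -3 0 0
ROT     -> 0 0 -3
POP     -> 0 0
SUB     -> 0
DUP     -> 0 0
MUL     -> 0
STORE 1 -> (empty)
PUSH 6  -> 6
PUSH -3 -> 6 -3
MUL     -> -18
DUP     -> -18 -18
OVER    -> -18 -18 -18
SUB     -> -18 0
NEG     -> -18 0
NEG     -> -18 0
ADD     -> -18

-18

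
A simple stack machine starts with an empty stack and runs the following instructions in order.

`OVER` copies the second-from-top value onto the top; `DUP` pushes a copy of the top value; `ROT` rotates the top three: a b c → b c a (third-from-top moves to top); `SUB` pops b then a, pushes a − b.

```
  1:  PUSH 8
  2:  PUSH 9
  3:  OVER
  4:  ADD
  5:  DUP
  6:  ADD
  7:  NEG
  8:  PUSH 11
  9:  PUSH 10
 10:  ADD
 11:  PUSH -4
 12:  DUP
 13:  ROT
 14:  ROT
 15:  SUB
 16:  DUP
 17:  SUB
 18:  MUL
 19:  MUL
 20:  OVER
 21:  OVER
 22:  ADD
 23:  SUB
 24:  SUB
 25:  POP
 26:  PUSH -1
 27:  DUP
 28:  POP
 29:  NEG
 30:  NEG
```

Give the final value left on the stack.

PUSH 8   [8]
PUSH 9   [8, 9]
OVER     [8, 9, 8]
ADD      [8, 17]
DUP      [8, 17, 17]
ADD      [8, 34]
NEG      [8, -34]
PUSH 11  [8, -34, 11]
PUSH 10  [8, -34, 11, 10]
ADD      [8, -34, 21]
PUSH -4  [8, -34, 21, -4]
DUP      [8, -34, 21, -4, -4]
ROT      [8, -34, -4, -4, 21]
ROT      [8, -34, -4, 21, -4]
SUB      [8, -34, -4, 25]
DUP      [8, -34, -4, 25, 25]
SUB      [8, -34, -4, 0]
MUL      [8, -34, 0]
MUL      [8, 0]
OVER     [8, 0, 8]
OVER     [8, 0, 8, 0]
ADD      [8, 0, 8]
SUB      [8, -8]
SUB      [16]
POP      []
PUSH -1  [-1]
DUP      [-1, -1]
POP      [-1]
NEG      [1]
NEG      [-1]

-1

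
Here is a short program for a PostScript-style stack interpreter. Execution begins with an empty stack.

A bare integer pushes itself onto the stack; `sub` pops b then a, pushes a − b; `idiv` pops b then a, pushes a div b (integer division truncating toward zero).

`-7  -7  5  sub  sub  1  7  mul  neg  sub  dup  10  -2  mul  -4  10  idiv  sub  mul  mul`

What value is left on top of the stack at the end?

-7   : -7
-7   : -7 -7
5    : -7 -7 5
sub  : -7 -12
sub  : 5
1    : 5 1
7    : 5 1 7
mul  : 5 7
neg  : 5 -7
sub  : 12
dup  : 12 12
10   : 12 12 10
-2   : 12 12 10 -2
mul  : 12 12 -20
-4   : 12 12 -20 -4
10   : 12 12 -20 -4 10
idiv : 12 12 -20 0
sub  : 12 12 -20
mul  : 12 -240
mul  : -2880

-2880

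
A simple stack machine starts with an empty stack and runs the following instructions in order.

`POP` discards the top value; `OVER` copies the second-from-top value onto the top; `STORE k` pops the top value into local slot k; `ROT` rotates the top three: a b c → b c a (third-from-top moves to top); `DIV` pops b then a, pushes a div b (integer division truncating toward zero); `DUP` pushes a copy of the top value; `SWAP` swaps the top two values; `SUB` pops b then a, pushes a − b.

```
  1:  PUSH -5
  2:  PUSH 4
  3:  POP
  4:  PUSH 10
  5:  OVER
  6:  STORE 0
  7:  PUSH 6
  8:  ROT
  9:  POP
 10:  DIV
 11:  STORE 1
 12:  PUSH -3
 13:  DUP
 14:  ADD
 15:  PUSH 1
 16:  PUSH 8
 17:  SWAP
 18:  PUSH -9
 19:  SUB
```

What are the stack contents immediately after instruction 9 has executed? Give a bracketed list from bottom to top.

PUSH -5 : -5
PUSH 4  : -5 4
POP     : -5
PUSH 10 : -5 10
OVER    : -5 10 -5
STORE 0 : -5 10
PUSH 6  : -5 10 6
ROT     : 10 6 -5
POP     : 10 6

[10, 6]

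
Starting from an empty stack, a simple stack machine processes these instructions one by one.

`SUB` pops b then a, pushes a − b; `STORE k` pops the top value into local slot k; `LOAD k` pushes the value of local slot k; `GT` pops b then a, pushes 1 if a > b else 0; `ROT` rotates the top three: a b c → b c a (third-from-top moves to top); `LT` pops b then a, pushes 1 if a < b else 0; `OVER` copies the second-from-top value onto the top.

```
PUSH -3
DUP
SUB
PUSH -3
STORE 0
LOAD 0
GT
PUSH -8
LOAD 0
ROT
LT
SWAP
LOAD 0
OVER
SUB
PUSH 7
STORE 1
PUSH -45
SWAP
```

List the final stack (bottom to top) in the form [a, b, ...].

PUSH -3  -> -3
DUP      -> -3 -3
SUB      -> 0
PUSH -3  -> 0 -3
STORE 0  -> 0
LOAD 0   -> 0 -3
GT       -> 1
PUSH -8  -> 1 -8
LOAD 0   -> 1 -8 -3
ROT      -> -8 -3 1
LT       -> -8 1
SWAP     -> 1 -8
LOAD 0   -> 1 -8 -3
OVER     -> 1 -8 -3 -8
SUB      -> 1 -8 5
PUSH 7   -> 1 -8 5 7
STORE 1  -> 1 -8 5
PUSH -45 -> 1 -8 5 -45
SWAP     -> 1 -8 -45 5

[1, -8, -45, 5]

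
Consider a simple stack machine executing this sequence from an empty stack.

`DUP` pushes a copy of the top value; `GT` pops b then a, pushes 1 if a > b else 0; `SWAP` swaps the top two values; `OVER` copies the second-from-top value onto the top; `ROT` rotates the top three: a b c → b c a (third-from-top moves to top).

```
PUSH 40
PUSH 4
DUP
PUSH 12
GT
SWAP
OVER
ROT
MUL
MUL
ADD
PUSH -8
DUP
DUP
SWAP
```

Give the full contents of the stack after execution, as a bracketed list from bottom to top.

[40, -8, -8, -8]

PUSH 40 → 40
PUSH 4  → 40 4
DUP     → 40 4 4
PUSH 12 → 40 4 4 12
GT      → 40 4 0
SWAP    → 40 0 4
OVER    → 40 0 4 0
ROT     → 40 4 0 0
MUL     → 40 4 0
MUL     → 40 0
ADD     → 40
PUSH -8 → 40 -8
DUP     → 40 -8 -8
DUP     → 40 -8 -8 -8
SWAP    → 40 -8 -8 -8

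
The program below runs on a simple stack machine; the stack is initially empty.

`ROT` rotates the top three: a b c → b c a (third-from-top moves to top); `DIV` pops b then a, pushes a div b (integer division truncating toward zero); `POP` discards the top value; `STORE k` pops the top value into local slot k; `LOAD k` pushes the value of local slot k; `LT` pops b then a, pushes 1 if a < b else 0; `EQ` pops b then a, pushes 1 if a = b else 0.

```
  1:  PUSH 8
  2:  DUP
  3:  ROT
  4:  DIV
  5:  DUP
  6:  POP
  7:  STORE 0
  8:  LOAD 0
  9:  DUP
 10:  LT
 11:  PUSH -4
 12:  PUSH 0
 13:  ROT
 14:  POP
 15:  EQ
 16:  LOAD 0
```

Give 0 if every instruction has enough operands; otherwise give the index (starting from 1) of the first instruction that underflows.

3

PUSH 8 → [8]
DUP    → [8, 8]
ROT  — needs 3 operands, stack has 2 → underflow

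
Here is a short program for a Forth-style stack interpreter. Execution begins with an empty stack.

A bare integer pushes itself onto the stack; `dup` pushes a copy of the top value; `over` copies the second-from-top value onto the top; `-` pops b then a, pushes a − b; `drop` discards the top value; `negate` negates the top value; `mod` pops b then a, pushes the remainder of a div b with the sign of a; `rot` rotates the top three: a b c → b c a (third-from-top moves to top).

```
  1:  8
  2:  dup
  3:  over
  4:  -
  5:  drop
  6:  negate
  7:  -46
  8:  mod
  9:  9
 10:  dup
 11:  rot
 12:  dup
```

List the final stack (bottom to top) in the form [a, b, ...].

[9, 9, -8, -8]

8       8
dup     8 8
over    8 8 8
-       8 0
drop    8
negate  -8
-46     -8 -46
mod     -8
9       -8 9
dup     -8 9 9
rot     9 9 -8
dup     9 9 -8 -8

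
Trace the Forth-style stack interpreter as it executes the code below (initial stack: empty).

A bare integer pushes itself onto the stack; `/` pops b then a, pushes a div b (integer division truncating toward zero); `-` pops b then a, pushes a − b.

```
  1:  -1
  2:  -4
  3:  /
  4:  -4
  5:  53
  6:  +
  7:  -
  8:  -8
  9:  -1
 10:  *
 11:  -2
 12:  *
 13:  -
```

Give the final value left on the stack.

-33

-1 → -1
-4 → -1 -4
/  → 0
-4 → 0 -4
53 → 0 -4 53
+  → 0 49
-  → -49
-8 → -49 -8
-1 → -49 -8 -1
*  → -49 8
-2 → -49 8 -2
*  → -49 -16
-  → -33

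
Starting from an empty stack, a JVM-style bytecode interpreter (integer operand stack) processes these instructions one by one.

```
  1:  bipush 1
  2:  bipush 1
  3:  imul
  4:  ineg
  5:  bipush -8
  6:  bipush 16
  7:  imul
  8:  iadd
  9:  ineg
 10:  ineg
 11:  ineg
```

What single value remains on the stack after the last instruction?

129

bipush 1   [1]
bipush 1   [1, 1]
imul       [1]
ineg       [-1]
bipush -8  [-1, -8]
bipush 16  [-1, -8, 16]
imul       [-1, -128]
iadd       [-129]
ineg       [129]
ineg       [-129]
ineg       [129]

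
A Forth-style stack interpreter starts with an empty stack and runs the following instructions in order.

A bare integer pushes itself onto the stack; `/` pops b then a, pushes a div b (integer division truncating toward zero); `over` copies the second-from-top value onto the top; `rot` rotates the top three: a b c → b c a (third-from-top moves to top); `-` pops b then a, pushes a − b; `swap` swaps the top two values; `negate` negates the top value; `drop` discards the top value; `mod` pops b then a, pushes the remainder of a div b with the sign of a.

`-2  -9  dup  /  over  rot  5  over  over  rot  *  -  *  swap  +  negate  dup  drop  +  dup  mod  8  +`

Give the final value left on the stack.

8

-2      [-2]
-9      [-2, -9]
dup     [-2, -9, -9]
/       [-2, 1]
over    [-2, 1, -2]
rot     [1, -2, -2]
5       [1, -2, -2, 5]
over    [1, -2, -2, 5, -2]
over    [1, -2, -2, 5, -2, 5]
rot     [1, -2, -2, -2, 5, 5]
*       [1, -2, -2, -2, 25]
-       [1, -2, -2, -27]
*       [1, -2, 54]
swap    [1, 54, -2]
+       [1, 52]
negate  [1, -52]
dup     [1, -52, -52]
drop    [1, -52]
+       [-51]
dup     [-51, -51]
mod     [0]
8       [0, 8]
+       [8]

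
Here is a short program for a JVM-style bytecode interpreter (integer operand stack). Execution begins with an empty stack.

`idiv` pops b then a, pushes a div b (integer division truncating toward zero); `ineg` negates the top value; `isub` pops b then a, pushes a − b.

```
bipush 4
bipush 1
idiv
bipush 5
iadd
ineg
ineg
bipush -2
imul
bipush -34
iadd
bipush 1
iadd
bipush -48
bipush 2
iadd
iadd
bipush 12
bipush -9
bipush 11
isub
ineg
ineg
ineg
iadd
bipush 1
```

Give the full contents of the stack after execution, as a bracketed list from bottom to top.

bipush 4   : 4
bipush 1   : 4 1
idiv       : 4
bipush 5   : 4 5
iadd       : 9
ineg       : -9
ineg       : 9
bipush -2  : 9 -2
imul       : -18
bipush -34 : -18 -34
iadd       : -52
bipush 1   : -52 1
iadd       : -51
bipush -48 : -51 -48
bipush 2   : -51 -48 2
iadd       : -51 -46
iadd       : -97
bipush 12  : -97 12
bipush -9  : -97 12 -9
bipush 11  : -97 12 -9 11
isub       : -97 12 -20
ineg       : -97 12 20
ineg       : -97 12 -20
ineg       : -97 12 20
iadd       : -97 32
bipush 1   : -97 32 1

[-97, 32, 1]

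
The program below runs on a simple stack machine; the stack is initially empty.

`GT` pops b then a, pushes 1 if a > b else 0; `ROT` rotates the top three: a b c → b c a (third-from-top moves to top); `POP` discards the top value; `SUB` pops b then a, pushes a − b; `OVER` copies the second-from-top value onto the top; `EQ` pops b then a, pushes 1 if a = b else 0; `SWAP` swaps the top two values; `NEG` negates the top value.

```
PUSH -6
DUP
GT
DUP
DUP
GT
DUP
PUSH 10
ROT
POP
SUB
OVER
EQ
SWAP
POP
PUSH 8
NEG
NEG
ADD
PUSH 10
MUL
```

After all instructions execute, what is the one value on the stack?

PUSH -6 -> [-6]
DUP     -> [-6, -6]
GT      -> [0]
DUP     -> [0, 0]
DUP     -> [0, 0, 0]
GT      -> [0, 0]
DUP     -> [0, 0, 0]
PUSH 10 -> [0, 0, 0, 10]
ROT     -> [0, 0, 10, 0]
POP     -> [0, 0, 10]
SUB     -> [0, -10]
OVER    -> [0, -10, 0]
EQ      -> [0, 0]
SWAP    -> [0, 0]
POP     -> [0]
PUSH 8  -> [0, 8]
NEG     -> [0, -8]
NEG     -> [0, 8]
ADD     -> [8]
PUSH 10 -> [8, 10]
MUL     -> [80]

80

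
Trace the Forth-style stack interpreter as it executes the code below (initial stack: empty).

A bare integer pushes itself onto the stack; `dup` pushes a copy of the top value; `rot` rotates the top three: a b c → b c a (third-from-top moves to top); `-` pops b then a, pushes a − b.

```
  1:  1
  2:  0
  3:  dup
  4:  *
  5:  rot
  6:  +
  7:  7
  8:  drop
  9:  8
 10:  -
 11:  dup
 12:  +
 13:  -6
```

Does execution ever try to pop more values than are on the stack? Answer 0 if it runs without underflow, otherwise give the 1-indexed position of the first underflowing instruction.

5

1   → 1
0   → 1 0
dup → 1 0 0
*   → 1 0
rot  — needs 3 operands, stack has 2 → underflow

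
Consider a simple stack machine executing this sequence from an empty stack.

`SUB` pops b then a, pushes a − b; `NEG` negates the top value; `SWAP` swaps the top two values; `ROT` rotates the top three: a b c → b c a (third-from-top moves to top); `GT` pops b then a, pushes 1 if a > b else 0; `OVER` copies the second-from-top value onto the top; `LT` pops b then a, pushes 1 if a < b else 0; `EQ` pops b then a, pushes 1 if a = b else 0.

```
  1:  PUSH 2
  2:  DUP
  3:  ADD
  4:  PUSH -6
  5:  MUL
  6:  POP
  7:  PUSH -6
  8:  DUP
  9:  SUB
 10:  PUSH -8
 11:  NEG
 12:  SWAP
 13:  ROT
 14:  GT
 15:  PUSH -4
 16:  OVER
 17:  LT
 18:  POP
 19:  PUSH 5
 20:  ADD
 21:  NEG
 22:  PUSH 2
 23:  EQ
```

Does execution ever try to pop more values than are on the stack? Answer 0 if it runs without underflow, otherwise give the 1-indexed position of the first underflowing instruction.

13

PUSH 2  → 2
DUP     → 2 2
ADD     → 4
PUSH -6 → 4 -6
MUL     → -24
POP     → (empty)
PUSH -6 → -6
DUP     → -6 -6
SUB     → 0
PUSH -8 → 0 -8
NEG     → 0 8
SWAP    → 8 0
ROT  — needs 3 operands, stack has 2 → underflow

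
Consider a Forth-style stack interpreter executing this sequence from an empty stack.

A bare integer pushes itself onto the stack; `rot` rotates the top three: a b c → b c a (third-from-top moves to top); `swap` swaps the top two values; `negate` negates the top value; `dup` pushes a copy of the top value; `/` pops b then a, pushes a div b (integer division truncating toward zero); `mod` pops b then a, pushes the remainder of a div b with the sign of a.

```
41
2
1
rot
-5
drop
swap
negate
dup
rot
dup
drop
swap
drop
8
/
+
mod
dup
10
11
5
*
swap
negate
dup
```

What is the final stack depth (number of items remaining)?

41      [41]
2       [41, 2]
1       [41, 2, 1]
rot     [2, 1, 41]
-5      [2, 1, 41, -5]
drop    [2, 1, 41]
swap    [2, 41, 1]
negate  [2, 41, -1]
dup     [2, 41, -1, -1]
rot     [2, -1, -1, 41]
dup     [2, -1, -1, 41, 41]
drop    [2, -1, -1, 41]
swap    [2, -1, 41, -1]
drop    [2, -1, 41]
8       [2, -1, 41, 8]
/       [2, -1, 5]
+       [2, 4]
mod     [2]
dup     [2, 2]
10      [2, 2, 10]
11      [2, 2, 10, 11]
5       [2, 2, 10, 11, 5]
*       [2, 2, 10, 55]
swap    [2, 2, 55, 10]
negate  [2, 2, 55, -10]
dup     [2, 2, 55, -10, -10]

5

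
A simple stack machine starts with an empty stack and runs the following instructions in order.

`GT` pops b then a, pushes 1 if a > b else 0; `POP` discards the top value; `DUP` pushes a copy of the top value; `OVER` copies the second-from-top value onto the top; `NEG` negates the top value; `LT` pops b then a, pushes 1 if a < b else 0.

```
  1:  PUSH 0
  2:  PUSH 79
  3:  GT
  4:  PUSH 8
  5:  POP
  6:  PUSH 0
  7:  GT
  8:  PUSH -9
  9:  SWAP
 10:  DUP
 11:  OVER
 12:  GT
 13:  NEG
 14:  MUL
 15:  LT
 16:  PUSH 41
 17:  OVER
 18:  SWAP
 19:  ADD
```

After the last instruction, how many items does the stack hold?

PUSH 0   [0]
PUSH 79  [0, 79]
GT       [0]
PUSH 8   [0, 8]
POP      [0]
PUSH 0   [0, 0]
GT       [0]
PUSH -9  [0, -9]
SWAP     [-9, 0]
DUP      [-9, 0, 0]
OVER     [-9, 0, 0, 0]
GT       [-9, 0, 0]
NEG      [-9, 0, 0]
MUL      [-9, 0]
LT       [1]
PUSH 41  [1, 41]
OVER     [1, 41, 1]
SWAP     [1, 1, 41]
ADD      [1, 42]

2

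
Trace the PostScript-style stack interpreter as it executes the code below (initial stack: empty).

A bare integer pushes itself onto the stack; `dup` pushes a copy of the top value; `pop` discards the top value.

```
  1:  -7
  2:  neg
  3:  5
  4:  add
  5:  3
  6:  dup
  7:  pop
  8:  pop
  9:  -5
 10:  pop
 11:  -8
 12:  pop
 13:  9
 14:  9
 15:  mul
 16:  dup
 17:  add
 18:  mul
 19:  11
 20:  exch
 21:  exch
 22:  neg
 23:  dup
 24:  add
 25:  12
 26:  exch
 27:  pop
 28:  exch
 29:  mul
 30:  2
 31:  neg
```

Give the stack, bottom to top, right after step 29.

[23328]

-7   → -7
neg  → 7
5    → 7 5
add  → 12
3    → 12 3
dup  → 12 3 3
pop  → 12 3
pop  → 12
-5   → 12 -5
pop  → 12
-8   → 12 -8
pop  → 12
9    → 12 9
9    → 12 9 9
mul  → 12 81
dup  → 12 81 81
add  → 12 162
mul  → 1944
11   → 1944 11
exch → 11 1944
exch → 1944 11
neg  → 1944 -11
dup  → 1944 -11 -11
add  → 1944 -22
12   → 1944 -22 12
exch → 1944 12 -22
pop  → 1944 12
exch → 12 1944
mul  → 23328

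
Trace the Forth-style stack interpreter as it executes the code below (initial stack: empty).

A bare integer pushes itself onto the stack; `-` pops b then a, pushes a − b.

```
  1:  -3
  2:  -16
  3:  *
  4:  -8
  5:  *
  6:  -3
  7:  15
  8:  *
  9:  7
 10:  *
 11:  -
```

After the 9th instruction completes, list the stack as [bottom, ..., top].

[-384, -45, 7]

-3   -3
-16  -3 -16
*    48
-8   48 -8
*    -384
-3   -384 -3
15   -384 -3 15
*    -384 -45
7    -384 -45 7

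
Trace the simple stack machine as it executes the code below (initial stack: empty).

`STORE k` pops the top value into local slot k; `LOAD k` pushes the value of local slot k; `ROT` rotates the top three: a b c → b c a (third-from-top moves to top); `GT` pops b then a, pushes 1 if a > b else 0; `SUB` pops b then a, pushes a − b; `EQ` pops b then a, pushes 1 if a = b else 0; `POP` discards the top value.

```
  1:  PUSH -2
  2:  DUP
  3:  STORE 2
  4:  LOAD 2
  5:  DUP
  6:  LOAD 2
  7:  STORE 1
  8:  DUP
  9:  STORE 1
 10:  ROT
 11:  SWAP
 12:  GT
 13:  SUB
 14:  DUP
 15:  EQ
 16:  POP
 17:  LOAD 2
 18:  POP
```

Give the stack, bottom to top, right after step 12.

[-2, 0]

PUSH -2  [-2]
DUP      [-2, -2]
STORE 2  [-2]
LOAD 2   [-2, -2]
DUP      [-2, -2, -2]
LOAD 2   [-2, -2, -2, -2]
STORE 1  [-2, -2, -2]
DUP      [-2, -2, -2, -2]
STORE 1  [-2, -2, -2]
ROT      [-2, -2, -2]
SWAP     [-2, -2, -2]
GT       [-2, 0]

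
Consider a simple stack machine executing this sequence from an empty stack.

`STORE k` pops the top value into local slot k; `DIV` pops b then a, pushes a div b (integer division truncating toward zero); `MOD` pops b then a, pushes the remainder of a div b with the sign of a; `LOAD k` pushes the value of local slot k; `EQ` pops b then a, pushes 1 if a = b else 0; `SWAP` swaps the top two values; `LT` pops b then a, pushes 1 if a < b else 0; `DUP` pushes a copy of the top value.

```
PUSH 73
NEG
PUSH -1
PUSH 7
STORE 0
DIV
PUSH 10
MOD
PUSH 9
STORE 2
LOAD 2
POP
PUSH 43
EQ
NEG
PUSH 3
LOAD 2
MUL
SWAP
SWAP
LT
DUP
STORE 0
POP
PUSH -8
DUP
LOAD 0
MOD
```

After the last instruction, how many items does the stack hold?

PUSH 73  [73]
NEG      [-73]
PUSH -1  [-73, -1]
PUSH 7   [-73, -1, 7]
STORE 0  [-73, -1]
DIV      [73]
PUSH 10  [73, 10]
MOD      [3]
PUSH 9   [3, 9]
STORE 2  [3]
LOAD 2   [3, 9]
POP      [3]
PUSH 43  [3, 43]
EQ       [0]
NEG      [0]
PUSH 3   [0, 3]
LOAD 2   [0, 3, 9]
MUL      [0, 27]
SWAP     [27, 0]
SWAP     [0, 27]
LT       [1]
DUP      [1, 1]
STORE 0  [1]
POP      []
PUSH -8  [-8]
DUP      [-8, -8]
LOAD 0   [-8, -8, 1]
MOD      [-8, 0]

2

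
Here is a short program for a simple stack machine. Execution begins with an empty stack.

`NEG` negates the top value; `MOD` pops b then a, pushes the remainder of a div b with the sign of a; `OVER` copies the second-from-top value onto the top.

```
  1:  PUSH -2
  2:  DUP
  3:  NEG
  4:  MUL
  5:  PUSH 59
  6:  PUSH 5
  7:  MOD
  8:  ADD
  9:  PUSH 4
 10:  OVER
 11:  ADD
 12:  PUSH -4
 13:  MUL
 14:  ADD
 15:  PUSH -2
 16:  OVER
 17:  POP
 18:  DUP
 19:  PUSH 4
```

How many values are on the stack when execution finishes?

4

PUSH -2 : [-2]
DUP     : [-2, -2]
NEG     : [-2, 2]
MUL     : [-4]
PUSH 59 : [-4, 59]
PUSH 5  : [-4, 59, 5]
MOD     : [-4, 4]
ADD     : [0]
PUSH 4  : [0, 4]
OVER    : [0, 4, 0]
ADD     : [0, 4]
PUSH -4 : [0, 4, -4]
MUL     : [0, -16]
ADD     : [-16]
PUSH -2 : [-16, -2]
OVER    : [-16, -2, -16]
POP     : [-16, -2]
DUP     : [-16, -2, -2]
PUSH 4  : [-16, -2, -2, 4]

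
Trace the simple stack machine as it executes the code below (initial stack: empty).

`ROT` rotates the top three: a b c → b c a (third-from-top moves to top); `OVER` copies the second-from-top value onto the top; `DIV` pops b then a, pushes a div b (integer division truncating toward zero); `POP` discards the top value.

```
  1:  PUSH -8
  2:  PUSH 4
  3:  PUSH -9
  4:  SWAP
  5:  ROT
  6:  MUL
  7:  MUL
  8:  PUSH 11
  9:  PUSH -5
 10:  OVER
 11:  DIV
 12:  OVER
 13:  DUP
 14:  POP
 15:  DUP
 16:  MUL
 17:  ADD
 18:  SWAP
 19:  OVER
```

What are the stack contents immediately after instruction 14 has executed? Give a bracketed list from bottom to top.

[288, 11, 0, 11]

PUSH -8 -> -8
PUSH 4  -> -8 4
PUSH -9 -> -8 4 -9
SWAP    -> -8 -9 4
ROT     -> -9 4 -8
MUL     -> -9 -32
MUL     -> 288
PUSH 11 -> 288 11
PUSH -5 -> 288 11 -5
OVER    -> 288 11 -5 11
DIV     -> 288 11 0
OVER    -> 288 11 0 11
DUP     -> 288 11 0 11 11
POP     -> 288 11 0 11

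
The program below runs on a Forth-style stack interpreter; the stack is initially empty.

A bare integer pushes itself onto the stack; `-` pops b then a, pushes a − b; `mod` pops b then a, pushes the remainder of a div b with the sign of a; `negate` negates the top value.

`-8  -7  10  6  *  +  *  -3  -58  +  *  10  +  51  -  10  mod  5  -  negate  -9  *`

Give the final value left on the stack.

-8      [-8]
-7      [-8, -7]
10      [-8, -7, 10]
6       [-8, -7, 10, 6]
*       [-8, -7, 60]
+       [-8, 53]
*       [-424]
-3      [-424, -3]
-58     [-424, -3, -58]
+       [-424, -61]
*       [25864]
10      [25864, 10]
+       [25874]
51      [25874, 51]
-       [25823]
10      [25823, 10]
mod     [3]
5       [3, 5]
-       [-2]
negate  [2]
-9      [2, -9]
*       [-18]

-18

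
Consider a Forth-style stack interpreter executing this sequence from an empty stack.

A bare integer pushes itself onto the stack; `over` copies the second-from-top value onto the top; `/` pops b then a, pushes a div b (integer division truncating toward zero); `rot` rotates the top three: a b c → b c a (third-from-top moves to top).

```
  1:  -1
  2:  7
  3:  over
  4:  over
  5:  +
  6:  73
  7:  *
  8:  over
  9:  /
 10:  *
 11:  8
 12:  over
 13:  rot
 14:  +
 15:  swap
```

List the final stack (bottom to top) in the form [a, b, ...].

-1   -> -1
7    -> -1 7
over -> -1 7 -1
over -> -1 7 -1 7
+    -> -1 7 6
73   -> -1 7 6 73
*    -> -1 7 438
over -> -1 7 438 7
/    -> -1 7 62
*    -> -1 434
8    -> -1 434 8
over -> -1 434 8 434
rot  -> -1 8 434 434
+    -> -1 8 868
swap -> -1 868 8

[-1, 868, 8]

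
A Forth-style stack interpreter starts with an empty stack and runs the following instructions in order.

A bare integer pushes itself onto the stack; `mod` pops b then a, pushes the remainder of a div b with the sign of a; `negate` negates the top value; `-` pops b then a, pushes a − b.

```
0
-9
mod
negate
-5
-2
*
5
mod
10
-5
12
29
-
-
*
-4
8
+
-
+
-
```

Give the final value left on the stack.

-116

0      : [0]
-9     : [0, -9]
mod    : [0]
negate : [0]
-5     : [0, -5]
-2     : [0, -5, -2]
*      : [0, 10]
5      : [0, 10, 5]
mod    : [0, 0]
10     : [0, 0, 10]
-5     : [0, 0, 10, -5]
12     : [0, 0, 10, -5, 12]
29     : [0, 0, 10, -5, 12, 29]
-      : [0, 0, 10, -5, -17]
-      : [0, 0, 10, 12]
*      : [0, 0, 120]
-4     : [0, 0, 120, -4]
8      : [0, 0, 120, -4, 8]
+      : [0, 0, 120, 4]
-      : [0, 0, 116]
+      : [0, 116]
-      : [-116]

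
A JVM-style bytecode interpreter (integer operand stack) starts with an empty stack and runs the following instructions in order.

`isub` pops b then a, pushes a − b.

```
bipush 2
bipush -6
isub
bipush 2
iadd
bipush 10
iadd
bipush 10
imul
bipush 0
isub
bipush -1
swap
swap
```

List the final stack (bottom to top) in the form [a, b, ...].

bipush 2  -> [2]
bipush -6 -> [2, -6]
isub      -> [8]
bipush 2  -> [8, 2]
iadd      -> [10]
bipush 10 -> [10, 10]
iadd      -> [20]
bipush 10 -> [20, 10]
imul      -> [200]
bipush 0  -> [200, 0]
isub      -> [200]
bipush -1 -> [200, -1]
swap      -> [-1, 200]
swap      -> [200, -1]

[200, -1]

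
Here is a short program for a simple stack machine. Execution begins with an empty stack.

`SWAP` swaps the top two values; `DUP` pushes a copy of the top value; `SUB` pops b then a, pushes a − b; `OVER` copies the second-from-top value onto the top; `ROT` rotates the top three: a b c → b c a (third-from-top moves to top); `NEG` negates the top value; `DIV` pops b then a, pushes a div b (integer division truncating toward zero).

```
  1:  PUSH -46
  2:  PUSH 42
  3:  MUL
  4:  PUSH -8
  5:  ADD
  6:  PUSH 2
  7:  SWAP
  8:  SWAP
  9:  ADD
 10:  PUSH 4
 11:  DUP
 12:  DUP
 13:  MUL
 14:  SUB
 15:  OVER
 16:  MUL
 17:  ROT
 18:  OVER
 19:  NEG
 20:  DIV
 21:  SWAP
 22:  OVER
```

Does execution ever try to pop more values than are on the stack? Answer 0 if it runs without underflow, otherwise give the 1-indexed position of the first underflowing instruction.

17

PUSH -46 → [-46]
PUSH 42  → [-46, 42]
MUL      → [-1932]
PUSH -8  → [-1932, -8]
ADD      → [-1940]
PUSH 2   → [-1940, 2]
SWAP     → [2, -1940]
SWAP     → [-1940, 2]
ADD      → [-1938]
PUSH 4   → [-1938, 4]
DUP      → [-1938, 4, 4]
DUP      → [-1938, 4, 4, 4]
MUL      → [-1938, 4, 16]
SUB      → [-1938, -12]
OVER     → [-1938, -12, -1938]
MUL      → [-1938, 23256]
ROT  — needs 3 operands, stack has 2 → underflow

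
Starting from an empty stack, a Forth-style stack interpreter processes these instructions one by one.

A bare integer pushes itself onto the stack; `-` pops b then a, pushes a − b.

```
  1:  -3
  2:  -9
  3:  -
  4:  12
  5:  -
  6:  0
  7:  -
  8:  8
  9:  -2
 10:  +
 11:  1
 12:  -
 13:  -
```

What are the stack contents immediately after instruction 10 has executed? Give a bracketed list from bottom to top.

-3  -3
-9  -3 -9
-   6
12  6 12
-   -6
0   -6 0
-   -6
8   -6 8
-2  -6 8 -2
+   -6 6

[-6, 6]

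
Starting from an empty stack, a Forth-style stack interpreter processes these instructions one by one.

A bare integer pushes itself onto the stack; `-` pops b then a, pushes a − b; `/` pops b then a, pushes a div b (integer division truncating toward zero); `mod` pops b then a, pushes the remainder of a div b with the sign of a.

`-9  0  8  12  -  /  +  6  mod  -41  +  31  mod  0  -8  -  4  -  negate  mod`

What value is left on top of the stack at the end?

-1

-9     → -9
0      → -9 0
8      → -9 0 8
12     → -9 0 8 12
-      → -9 0 -4
/      → -9 0
+      → -9
6      → -9 6
mod    → -3
-41    → -3 -41
+      → -44
31     → -44 31
mod    → -13
0      → -13 0
-8     → -13 0 -8
-      → -13 8
4      → -13 8 4
-      → -13 4
negate → -13 -4
mod    → -1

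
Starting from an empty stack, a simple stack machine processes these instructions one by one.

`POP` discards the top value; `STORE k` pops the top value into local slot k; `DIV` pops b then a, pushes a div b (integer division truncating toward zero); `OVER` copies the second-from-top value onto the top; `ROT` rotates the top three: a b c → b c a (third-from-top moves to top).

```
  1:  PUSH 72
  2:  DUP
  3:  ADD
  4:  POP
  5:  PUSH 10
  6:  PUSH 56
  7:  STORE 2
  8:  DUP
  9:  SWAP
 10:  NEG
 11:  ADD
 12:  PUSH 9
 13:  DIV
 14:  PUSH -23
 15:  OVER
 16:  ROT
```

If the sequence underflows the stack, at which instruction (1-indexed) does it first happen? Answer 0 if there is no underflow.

PUSH 72  : [72]
DUP      : [72, 72]
ADD      : [144]
POP      : []
PUSH 10  : [10]
PUSH 56  : [10, 56]
STORE 2  : [10]
DUP      : [10, 10]
SWAP     : [10, 10]
NEG      : [10, -10]
ADD      : [0]
PUSH 9   : [0, 9]
DIV      : [0]
PUSH -23 : [0, -23]
OVER     : [0, -23, 0]
ROT      : [-23, 0, 0]

0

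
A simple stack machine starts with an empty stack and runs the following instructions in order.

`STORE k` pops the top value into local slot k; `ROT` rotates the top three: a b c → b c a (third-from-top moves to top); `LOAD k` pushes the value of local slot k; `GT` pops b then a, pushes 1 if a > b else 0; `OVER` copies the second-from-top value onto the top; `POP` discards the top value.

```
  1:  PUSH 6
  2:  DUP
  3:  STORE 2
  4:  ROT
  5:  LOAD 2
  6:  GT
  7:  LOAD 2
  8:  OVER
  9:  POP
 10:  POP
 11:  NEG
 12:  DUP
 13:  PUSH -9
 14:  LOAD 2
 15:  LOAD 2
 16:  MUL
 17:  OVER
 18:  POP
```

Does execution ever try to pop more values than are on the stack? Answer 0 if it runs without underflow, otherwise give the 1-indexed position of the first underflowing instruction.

PUSH 6  → 6
DUP     → 6 6
STORE 2 → 6
ROT  — needs 3 operands, stack has 1 → underflow

4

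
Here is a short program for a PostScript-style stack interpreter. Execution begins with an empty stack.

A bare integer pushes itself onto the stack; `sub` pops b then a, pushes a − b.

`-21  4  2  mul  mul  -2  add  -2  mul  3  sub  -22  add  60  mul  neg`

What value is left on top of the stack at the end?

-18900

-21  [-21]
4    [-21, 4]
2    [-21, 4, 2]
mul  [-21, 8]
mul  [-168]
-2   [-168, -2]
add  [-170]
-2   [-170, -2]
mul  [340]
3    [340, 3]
sub  [337]
-22  [337, -22]
add  [315]
60   [315, 60]
mul  [18900]
neg  [-18900]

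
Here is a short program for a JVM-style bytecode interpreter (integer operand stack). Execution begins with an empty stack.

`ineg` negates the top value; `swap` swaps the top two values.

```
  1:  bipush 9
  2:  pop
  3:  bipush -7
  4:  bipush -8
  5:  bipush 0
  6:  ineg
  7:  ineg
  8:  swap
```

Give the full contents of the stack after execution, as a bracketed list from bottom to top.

[-7, 0, -8]

bipush 9  → [9]
pop       → []
bipush -7 → [-7]
bipush -8 → [-7, -8]
bipush 0  → [-7, -8, 0]
ineg      → [-7, -8, 0]
ineg      → [-7, -8, 0]
swap      → [-7, 0, -8]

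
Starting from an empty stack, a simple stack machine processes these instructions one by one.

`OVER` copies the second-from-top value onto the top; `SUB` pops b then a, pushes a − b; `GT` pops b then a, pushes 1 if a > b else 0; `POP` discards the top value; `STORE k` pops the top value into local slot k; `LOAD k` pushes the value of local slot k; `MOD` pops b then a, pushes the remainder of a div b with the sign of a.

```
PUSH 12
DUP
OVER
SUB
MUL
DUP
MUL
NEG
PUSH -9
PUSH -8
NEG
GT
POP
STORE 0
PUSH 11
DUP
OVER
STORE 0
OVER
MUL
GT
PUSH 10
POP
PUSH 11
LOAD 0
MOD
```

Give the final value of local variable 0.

11

PUSH 12 → 12
DUP     → 12 12
OVER    → 12 12 12
SUB     → 12 0
MUL     → 0
DUP     → 0 0
MUL     → 0
NEG     → 0
PUSH -9 → 0 -9
PUSH -8 → 0 -9 -8
NEG     → 0 -9 8
GT      → 0 0
POP     → 0
STORE 0 → (empty)
PUSH 11 → 11
DUP     → 11 11
OVER    → 11 11 11
STORE 0 → 11 11
OVER    → 11 11 11
MUL     → 11 121
GT      → 0
PUSH 10 → 0 10
POP     → 0
PUSH 11 → 0 11
LOAD 0  → 0 11 11
MOD     → 0 0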